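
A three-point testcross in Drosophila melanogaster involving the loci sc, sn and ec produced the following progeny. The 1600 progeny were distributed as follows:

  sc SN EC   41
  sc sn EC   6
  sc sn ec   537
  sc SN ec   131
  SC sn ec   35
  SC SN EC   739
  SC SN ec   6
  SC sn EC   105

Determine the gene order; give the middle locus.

ec

The two most frequent reciprocal classes, sc sn ec and SC SN EC, are the parental types, so the F1 was sc sn ec / SC SN EC.
The two rarest classes, sc sn EC and SC SN ec, are the double crossovers. Comparing them with the parentals, only the ec allele has switched, so ec is the middle locus and the order is sc – ec – sn.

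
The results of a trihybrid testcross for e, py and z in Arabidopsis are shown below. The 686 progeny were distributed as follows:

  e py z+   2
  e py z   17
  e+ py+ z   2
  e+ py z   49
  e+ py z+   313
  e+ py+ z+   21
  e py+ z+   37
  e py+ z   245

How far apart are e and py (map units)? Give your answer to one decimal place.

The two most frequent reciprocal classes, e+ py z+ and e py+ z, are the parental types, so the F1 was e+ py z+ / e py+ z.
The two rarest classes, e py z+ and e+ py+ z, are the double crossovers. Comparing them with the parentals, only the e allele has switched, so e is the middle locus and the order is z – e – py.
Crossovers in the e–py interval produce the single-crossover classes e+ py+ z+ and e py z (21 + 17 = 38) plus the double crossovers (4).
RF(e–py) = (38 + 4) / 686 = 42/686 = 0.0612 → 6.1 map units.

6.1 map units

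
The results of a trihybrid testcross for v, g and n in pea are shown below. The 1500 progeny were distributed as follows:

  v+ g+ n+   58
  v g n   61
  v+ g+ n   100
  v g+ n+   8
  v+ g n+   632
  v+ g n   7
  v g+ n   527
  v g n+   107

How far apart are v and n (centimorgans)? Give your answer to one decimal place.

The two most frequent reciprocal classes, v g+ n and v+ g n+, are the parental types, so the F1 was v g+ n / v+ g n+.
The two rarest classes, v g+ n+ and v+ g n, are the double crossovers. Comparing them with the parentals, only the n allele has switched, so n is the middle locus and the order is v – n – g.
Crossovers in the v–n interval produce the single-crossover classes v+ g+ n and v g n+ (100 + 107 = 207) plus the double crossovers (15).
RF(v–n) = (207 + 15) / 1500 = 222/1500 = 0.1480 → 14.8 centimorgans.

14.8 centimorgans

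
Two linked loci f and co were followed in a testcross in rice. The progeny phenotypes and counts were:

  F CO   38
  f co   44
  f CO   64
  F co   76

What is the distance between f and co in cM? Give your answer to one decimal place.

36.9 cM

The two most frequent classes, F co (76) and f CO (64), are the parental types, so the F1 was F co / f CO.
The recombinant classes are F CO and f co: 38 + 44 = 82.
Recombination frequency = 82/222 = 0.3694 ≈ 36.9%, i.e. 36.9 cM.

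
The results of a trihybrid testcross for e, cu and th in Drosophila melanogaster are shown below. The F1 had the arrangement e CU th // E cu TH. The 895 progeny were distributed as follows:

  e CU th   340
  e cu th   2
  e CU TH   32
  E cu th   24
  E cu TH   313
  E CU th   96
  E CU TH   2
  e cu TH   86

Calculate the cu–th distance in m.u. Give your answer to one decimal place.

6.7 m.u.

The two rarest classes, e cu th and E CU TH, are the double crossovers. Comparing them with the parentals, only the cu allele has switched, so cu is the middle locus and the order is e – cu – th.
Crossovers in the cu–th interval produce the single-crossover classes e CU TH and E cu th (32 + 24 = 56) plus the double crossovers (4).
RF(cu–th) = (56 + 4) / 895 = 60/895 = 0.0670 → 6.7 m.u.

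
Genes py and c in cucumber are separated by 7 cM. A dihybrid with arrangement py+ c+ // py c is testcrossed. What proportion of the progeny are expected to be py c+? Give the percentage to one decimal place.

A map distance of 7 cM corresponds to a recombination frequency of 0.070.
The F1 is py+ c+ / py c, so py c+ is a recombinant gamete class with expected frequency r/2 = 0.070/2 = 0.0350.
That is 0.0350 = 3.5% of the progeny.

3.5%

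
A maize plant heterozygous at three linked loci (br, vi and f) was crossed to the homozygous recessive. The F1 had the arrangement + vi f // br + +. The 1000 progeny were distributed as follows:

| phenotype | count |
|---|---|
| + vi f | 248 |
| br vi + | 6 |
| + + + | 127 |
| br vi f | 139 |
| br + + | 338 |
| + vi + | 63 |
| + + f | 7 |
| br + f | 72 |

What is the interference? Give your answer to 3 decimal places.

0.685

The two rarest classes, + + f and br vi +, are the double crossovers. Comparing them with the parentals, only the vi allele has switched, so vi is the middle locus and the order is f – vi – br.
f–vi: (135 + 13)/1000 = 0.1480; vi–br: (266 + 13)/1000 = 0.2790.
Expected DCO frequency = 0.1480 × 0.2790 ≈ 0.04129; observed = 13/1000 ≈ 0.01300.
Coefficient of coincidence = 0.01300/0.04129 ≈ 0.315; interference = 1 − 0.315 = 0.685.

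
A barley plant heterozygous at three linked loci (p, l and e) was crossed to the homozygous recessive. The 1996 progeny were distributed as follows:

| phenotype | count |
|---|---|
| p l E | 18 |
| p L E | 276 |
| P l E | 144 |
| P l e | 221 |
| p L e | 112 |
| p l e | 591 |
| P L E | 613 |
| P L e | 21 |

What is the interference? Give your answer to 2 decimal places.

The two most frequent reciprocal classes, p l e and P L E, are the parental types, so the F1 was p l e / P L E.
The two rarest classes, p l E and P L e, are the double crossovers. Comparing them with the parentals, only the e allele has switched, so e is the middle locus and the order is l – e – p.
l–e: (256 + 39)/1996 = 0.1478; e–p: (497 + 39)/1996 = 0.2685.
Expected DCO frequency = 0.1478 × 0.2685 ≈ 0.03968; observed = 39/1996 ≈ 0.01954.
Coefficient of coincidence = 0.01954/0.03968 ≈ 0.49; interference = 1 − 0.49 = 0.51.

0.51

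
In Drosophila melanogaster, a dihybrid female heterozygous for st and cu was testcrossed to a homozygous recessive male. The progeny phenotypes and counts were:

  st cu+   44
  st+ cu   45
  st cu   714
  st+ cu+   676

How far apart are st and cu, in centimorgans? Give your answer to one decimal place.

6.0 centimorgans

The two most frequent classes, st+ cu+ (676) and st cu (714), are the parental types, so the F1 was st+ cu+ / st cu.
The recombinant classes are st+ cu and st cu+: 45 + 44 = 89.
Recombination frequency = 89/1479 = 0.0602 ≈ 6.0%, i.e. 6.0 centimorgans.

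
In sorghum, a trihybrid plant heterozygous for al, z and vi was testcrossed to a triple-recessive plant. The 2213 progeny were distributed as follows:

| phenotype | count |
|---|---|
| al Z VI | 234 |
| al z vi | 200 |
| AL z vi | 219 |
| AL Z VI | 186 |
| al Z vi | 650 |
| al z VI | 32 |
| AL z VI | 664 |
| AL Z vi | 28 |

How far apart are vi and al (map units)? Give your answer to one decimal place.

23.2 map units

The two most frequent reciprocal classes, AL z VI and al Z vi, are the parental types, so the F1 was AL z VI / al Z vi.
The two rarest classes, al z VI and AL Z vi, are the double crossovers. Comparing them with the parentals, only the al allele has switched, so al is the middle locus and the order is z – al – vi.
Crossovers in the al–vi interval produce the single-crossover classes AL z vi and al Z VI (219 + 234 = 453) plus the double crossovers (60).
RF(al–vi) = (453 + 60) / 2213 = 513/2213 = 0.2318 → 23.2 map units.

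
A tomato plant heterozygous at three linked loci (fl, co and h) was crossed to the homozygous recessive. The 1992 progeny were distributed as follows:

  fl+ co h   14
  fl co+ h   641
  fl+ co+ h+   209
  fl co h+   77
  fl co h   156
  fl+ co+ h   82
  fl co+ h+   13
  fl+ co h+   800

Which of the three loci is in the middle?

h

The two most frequent reciprocal classes, fl co+ h and fl+ co h+, are the parental types, so the F1 was fl co+ h / fl+ co h+.
The two rarest classes, fl co+ h+ and fl+ co h, are the double crossovers. Comparing them with the parentals, only the h allele has switched, so h is the middle locus and the order is co – h – fl.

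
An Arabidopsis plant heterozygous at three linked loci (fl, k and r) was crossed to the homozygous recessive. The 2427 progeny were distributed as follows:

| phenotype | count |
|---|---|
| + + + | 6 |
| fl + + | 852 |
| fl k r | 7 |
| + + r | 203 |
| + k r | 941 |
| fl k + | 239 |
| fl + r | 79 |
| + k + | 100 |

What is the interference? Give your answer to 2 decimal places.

0.64

The two most frequent reciprocal classes, fl + + and + k r, are the parental types, so the F1 was fl + + / + k r.
The two rarest classes, + + + and fl k r, are the double crossovers. Comparing them with the parentals, only the fl allele has switched, so fl is the middle locus and the order is r – fl – k.
r–fl: (179 + 13)/2427 = 0.0791; fl–k: (442 + 13)/2427 = 0.1875.
Expected DCO frequency = 0.0791 × 0.1875 ≈ 0.01483; observed = 13/2427 ≈ 0.00536.
Coefficient of coincidence = 0.00536/0.01483 ≈ 0.36; interference = 1 − 0.36 = 0.64.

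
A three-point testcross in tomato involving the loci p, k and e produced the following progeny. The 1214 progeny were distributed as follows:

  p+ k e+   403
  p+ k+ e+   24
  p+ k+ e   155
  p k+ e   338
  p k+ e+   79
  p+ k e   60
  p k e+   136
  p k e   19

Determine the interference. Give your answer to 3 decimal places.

0.141

The two most frequent reciprocal classes, p k+ e and p+ k e+, are the parental types, so the F1 was p k+ e / p+ k e+.
The two rarest classes, p k e and p+ k+ e+, are the double crossovers. Comparing them with the parentals, only the k allele has switched, so k is the middle locus and the order is e – k – p.
e–k: (139 + 43)/1214 = 0.1499; k–p: (291 + 43)/1214 = 0.2751.
Expected DCO frequency = 0.1499 × 0.2751 ≈ 0.04124; observed = 43/1214 ≈ 0.03542.
Coefficient of coincidence = 0.03542/0.04124 ≈ 0.859; interference = 1 − 0.859 = 0.141.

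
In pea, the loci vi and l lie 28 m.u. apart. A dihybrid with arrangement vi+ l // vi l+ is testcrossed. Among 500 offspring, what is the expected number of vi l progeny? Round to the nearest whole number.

70

A map distance of 28 m.u. corresponds to a recombination frequency of 0.280.
The F1 is vi+ l / vi l+, so vi l is a recombinant gamete class with expected frequency r/2 = 0.280/2 = 0.1400.
Expected number = 0.1400 × 500 = 70.00 ≈ 70.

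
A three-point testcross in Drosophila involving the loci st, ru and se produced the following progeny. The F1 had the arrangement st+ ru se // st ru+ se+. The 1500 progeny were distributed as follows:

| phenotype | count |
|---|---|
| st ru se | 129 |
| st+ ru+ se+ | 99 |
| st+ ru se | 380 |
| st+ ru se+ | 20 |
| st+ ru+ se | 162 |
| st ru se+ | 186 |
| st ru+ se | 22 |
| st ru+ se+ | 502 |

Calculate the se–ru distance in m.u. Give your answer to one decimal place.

The two rarest classes, st+ ru se+ and st ru+ se, are the double crossovers. Comparing them with the parentals, only the se allele has switched, so se is the middle locus and the order is st – se – ru.
Crossovers in the se–ru interval produce the single-crossover classes st+ ru+ se and st ru se+ (162 + 186 = 348) plus the double crossovers (42).
RF(se–ru) = (348 + 42) / 1500 = 390/1500 = 0.2600 → 26.0 m.u.

26.0 m.u.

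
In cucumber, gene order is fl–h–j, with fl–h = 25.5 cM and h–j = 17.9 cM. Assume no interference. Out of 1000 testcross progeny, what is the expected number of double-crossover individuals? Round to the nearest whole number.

46

Map distances give recombination frequencies of 0.255 and 0.179 for the two intervals.
With no interference, expected double-crossover frequency = 0.255 × 0.179 = 0.04564.
Expected number = 0.04564 × 1000 = 45.64 ≈ 46.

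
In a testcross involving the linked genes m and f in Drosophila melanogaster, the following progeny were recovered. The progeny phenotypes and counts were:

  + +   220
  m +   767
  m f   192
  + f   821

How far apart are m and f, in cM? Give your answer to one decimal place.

20.6 cM

The two most frequent classes, + f (821) and m + (767), are the parental types, so the F1 was + f / m +.
The recombinant classes are + + and m f: 220 + 192 = 412.
Recombination frequency = 412/2000 = 0.2060 ≈ 20.6%, i.e. 20.6 cM.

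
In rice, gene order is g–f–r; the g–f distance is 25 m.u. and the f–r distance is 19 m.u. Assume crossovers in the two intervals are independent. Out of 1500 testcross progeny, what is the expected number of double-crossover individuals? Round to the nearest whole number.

Map distances give recombination frequencies of 0.250 and 0.190 for the two intervals.
With no interference, expected double-crossover frequency = 0.250 × 0.190 = 0.04750.
Expected number = 0.04750 × 1500 = 71.25 ≈ 71.

71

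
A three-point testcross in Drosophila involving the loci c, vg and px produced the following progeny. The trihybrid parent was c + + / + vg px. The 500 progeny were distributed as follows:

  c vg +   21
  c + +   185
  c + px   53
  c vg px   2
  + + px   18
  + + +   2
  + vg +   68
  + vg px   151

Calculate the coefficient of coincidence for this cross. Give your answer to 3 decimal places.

The two rarest classes, + + + and c vg px, are the double crossovers. Comparing them with the parentals, only the c allele has switched, so c is the middle locus and the order is px – c – vg.
px–c: (121 + 4)/500 = 0.2500; c–vg: (39 + 4)/500 = 0.0860.
Expected DCO frequency = 0.2500 × 0.0860 ≈ 0.02150; observed = 4/500 ≈ 0.00800.
Coefficient of coincidence = 0.00800/0.02150 ≈ 0.372.

0.372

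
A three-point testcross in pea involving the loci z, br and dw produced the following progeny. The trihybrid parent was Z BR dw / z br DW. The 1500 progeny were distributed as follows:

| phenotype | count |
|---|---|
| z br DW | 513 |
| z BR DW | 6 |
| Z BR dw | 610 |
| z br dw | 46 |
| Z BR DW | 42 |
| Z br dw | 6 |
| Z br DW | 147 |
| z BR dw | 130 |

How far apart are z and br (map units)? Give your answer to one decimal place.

The two rarest classes, Z br dw and z BR DW, are the double crossovers. Comparing them with the parentals, only the br allele has switched, so br is the middle locus and the order is dw – br – z.
Crossovers in the br–z interval produce the single-crossover classes z BR dw and Z br DW (130 + 147 = 277) plus the double crossovers (12).
RF(br–z) = (277 + 12) / 1500 = 289/1500 = 0.1927 → 19.3 map units.

19.3 map units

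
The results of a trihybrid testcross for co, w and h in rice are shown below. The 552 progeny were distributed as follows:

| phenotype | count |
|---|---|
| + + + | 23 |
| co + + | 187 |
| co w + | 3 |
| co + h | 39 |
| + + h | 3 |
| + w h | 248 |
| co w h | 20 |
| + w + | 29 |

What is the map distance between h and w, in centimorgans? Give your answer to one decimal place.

13.4 centimorgans

The two most frequent reciprocal classes, + w h and co + +, are the parental types, so the F1 was + w h / co + +.
The two rarest classes, + + h and co w +, are the double crossovers. Comparing them with the parentals, only the w allele has switched, so w is the middle locus and the order is co – w – h.
Crossovers in the w–h interval produce the single-crossover classes + w + and co + h (29 + 39 = 68) plus the double crossovers (6).
RF(w–h) = (68 + 6) / 552 = 74/552 = 0.1341 → 13.4 centimorgans.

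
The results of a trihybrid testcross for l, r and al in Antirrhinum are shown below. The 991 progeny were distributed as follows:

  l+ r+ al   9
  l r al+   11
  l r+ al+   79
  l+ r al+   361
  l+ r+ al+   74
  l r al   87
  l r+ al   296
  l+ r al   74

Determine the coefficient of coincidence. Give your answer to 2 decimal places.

The two most frequent reciprocal classes, l+ r al+ and l r+ al, are the parental types, so the F1 was l+ r al+ / l r+ al.
The two rarest classes, l r al+ and l+ r+ al, are the double crossovers. Comparing them with the parentals, only the l allele has switched, so l is the middle locus and the order is al – l – r.
al–l: (153 + 20)/991 = 0.1746; l–r: (161 + 20)/991 = 0.1826.
Expected DCO frequency = 0.1746 × 0.1826 ≈ 0.03188; observed = 20/991 ≈ 0.02018.
Coefficient of coincidence = 0.02018/0.03188 ≈ 0.63.

0.63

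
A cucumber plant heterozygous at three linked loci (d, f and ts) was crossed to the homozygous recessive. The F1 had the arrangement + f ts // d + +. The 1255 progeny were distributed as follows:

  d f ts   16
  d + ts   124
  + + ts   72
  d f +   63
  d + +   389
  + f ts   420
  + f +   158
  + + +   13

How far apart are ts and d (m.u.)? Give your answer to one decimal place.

The two rarest classes, d f ts and + + +, are the double crossovers. Comparing them with the parentals, only the d allele has switched, so d is the middle locus and the order is ts – d – f.
Crossovers in the ts–d interval produce the single-crossover classes + f + and d + ts (158 + 124 = 282) plus the double crossovers (29).
RF(ts–d) = (282 + 29) / 1255 = 311/1255 = 0.2478 → 24.8 m.u.

24.8 m.u.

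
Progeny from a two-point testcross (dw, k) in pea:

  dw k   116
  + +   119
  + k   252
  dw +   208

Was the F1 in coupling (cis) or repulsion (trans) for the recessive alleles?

The two most frequent classes are + k (252) and dw + (208); these are the parental (non-recombinant) types.
So the F1 carried + k on one chromosome and dw + on the other — the recessive alleles are on opposite chromosomes (trans / repulsion).

trans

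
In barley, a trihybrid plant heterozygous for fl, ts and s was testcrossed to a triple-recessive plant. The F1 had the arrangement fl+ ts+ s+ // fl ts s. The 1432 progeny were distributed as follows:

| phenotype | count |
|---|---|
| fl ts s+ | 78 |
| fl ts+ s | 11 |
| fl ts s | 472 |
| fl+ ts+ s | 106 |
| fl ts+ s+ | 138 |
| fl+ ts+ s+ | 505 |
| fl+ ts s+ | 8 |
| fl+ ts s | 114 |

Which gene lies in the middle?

ts

The two rarest classes, fl+ ts s+ and fl ts+ s, are the double crossovers. Comparing them with the parentals, only the ts allele has switched, so ts is the middle locus and the order is s – ts – fl.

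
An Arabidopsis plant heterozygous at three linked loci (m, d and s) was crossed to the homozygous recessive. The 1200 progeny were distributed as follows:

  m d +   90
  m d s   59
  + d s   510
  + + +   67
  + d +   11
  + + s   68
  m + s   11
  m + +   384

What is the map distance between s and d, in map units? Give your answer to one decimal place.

The two most frequent reciprocal classes, m + + and + d s, are the parental types, so the F1 was m + + / + d s.
The two rarest classes, m + s and + d +, are the double crossovers. Comparing them with the parentals, only the s allele has switched, so s is the middle locus and the order is m – s – d.
Crossovers in the s–d interval produce the single-crossover classes m d + and + + s (90 + 68 = 158) plus the double crossovers (22).
RF(s–d) = (158 + 22) / 1200 = 180/1200 = 0.1500 → 15.0 map units.

15.0 map units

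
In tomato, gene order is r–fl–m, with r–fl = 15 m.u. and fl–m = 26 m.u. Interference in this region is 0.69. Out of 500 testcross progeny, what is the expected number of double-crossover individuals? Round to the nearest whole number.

Map distances give recombination frequencies of 0.150 and 0.260 for the two intervals.
With interference 0.69 (so coincidence = 0.31), expected double-crossover frequency = 0.150 × 0.260 × 0.31 = 0.01209.
Expected number = 0.01209 × 500 = 6.05 ≈ 6.

6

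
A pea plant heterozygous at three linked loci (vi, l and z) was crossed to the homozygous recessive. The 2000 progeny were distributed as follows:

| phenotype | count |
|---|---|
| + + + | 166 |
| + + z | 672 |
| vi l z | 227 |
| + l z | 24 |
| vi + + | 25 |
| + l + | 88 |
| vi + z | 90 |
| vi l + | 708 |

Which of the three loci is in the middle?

The two most frequent reciprocal classes, vi l + and + + z, are the parental types, so the F1 was vi l + / + + z.
The two rarest classes, vi + + and + l z, are the double crossovers. Comparing them with the parentals, only the l allele has switched, so l is the middle locus and the order is z – l – vi.

l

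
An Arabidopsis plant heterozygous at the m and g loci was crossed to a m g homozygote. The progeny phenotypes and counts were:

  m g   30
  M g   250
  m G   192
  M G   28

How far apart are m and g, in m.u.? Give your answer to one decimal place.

11.6 m.u.

The two most frequent classes, M g (250) and m G (192), are the parental types, so the F1 was M g / m G.
The recombinant classes are M G and m g: 28 + 30 = 58.
Recombination frequency = 58/500 = 0.1160 ≈ 11.6%, i.e. 11.6 m.u.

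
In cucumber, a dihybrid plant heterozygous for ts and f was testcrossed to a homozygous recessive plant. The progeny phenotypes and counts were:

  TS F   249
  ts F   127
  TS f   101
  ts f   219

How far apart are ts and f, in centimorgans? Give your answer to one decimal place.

32.8 centimorgans

The two most frequent classes, TS F (249) and ts f (219), are the parental types, so the F1 was TS F / ts f.
The recombinant classes are TS f and ts F: 101 + 127 = 228.
Recombination frequency = 228/696 = 0.3276 ≈ 32.8%, i.e. 32.8 centimorgans.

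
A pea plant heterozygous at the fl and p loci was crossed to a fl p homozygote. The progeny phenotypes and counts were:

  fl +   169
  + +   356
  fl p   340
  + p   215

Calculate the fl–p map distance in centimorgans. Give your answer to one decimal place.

The two most frequent classes, + + (356) and fl p (340), are the parental types, so the F1 was + + / fl p.
The recombinant classes are + p and fl +: 215 + 169 = 384.
Recombination frequency = 384/1080 = 0.3556 ≈ 35.6%, i.e. 35.6 centimorgans.

35.6 centimorgans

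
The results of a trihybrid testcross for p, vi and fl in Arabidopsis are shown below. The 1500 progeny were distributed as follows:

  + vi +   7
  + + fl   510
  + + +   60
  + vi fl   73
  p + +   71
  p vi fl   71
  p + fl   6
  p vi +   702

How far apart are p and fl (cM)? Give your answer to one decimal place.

9.6 cM

The two most frequent reciprocal classes, + + fl and p vi +, are the parental types, so the F1 was + + fl / p vi +.
The two rarest classes, p + fl and + vi +, are the double crossovers. Comparing them with the parentals, only the p allele has switched, so p is the middle locus and the order is fl – p – vi.
Crossovers in the fl–p interval produce the single-crossover classes + + + and p vi fl (60 + 71 = 131) plus the double crossovers (13).
RF(fl–p) = (131 + 13) / 1500 = 144/1500 = 0.0960 → 9.6 cM.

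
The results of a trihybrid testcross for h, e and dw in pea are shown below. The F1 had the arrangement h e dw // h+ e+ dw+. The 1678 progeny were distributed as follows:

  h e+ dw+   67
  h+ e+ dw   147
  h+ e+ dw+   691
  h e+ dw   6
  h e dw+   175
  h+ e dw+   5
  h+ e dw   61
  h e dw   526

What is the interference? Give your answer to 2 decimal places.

The two rarest classes, h e+ dw and h+ e dw+, are the double crossovers. Comparing them with the parentals, only the e allele has switched, so e is the middle locus and the order is dw – e – h.
dw–e: (322 + 11)/1678 = 0.1985; e–h: (128 + 11)/1678 = 0.0828.
Expected DCO frequency = 0.1985 × 0.0828 ≈ 0.01644; observed = 11/1678 ≈ 0.00656.
Coefficient of coincidence = 0.00656/0.01644 ≈ 0.40; interference = 1 − 0.40 = 0.60.

0.60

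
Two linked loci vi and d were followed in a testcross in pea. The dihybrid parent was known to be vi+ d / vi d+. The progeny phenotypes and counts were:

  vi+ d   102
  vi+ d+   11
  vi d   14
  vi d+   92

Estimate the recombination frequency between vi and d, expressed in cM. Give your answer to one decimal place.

11.4 cM

The recombinant classes are vi+ d+ and vi d: 11 + 14 = 25.
Recombination frequency = 25/219 = 0.1142 ≈ 11.4%, i.e. 11.4 cM.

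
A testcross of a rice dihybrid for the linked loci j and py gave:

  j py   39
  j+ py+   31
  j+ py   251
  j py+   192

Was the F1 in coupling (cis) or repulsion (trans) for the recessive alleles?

The two most frequent classes are j+ py (251) and j py+ (192); these are the parental (non-recombinant) types.
So the F1 carried j+ py on one chromosome and j py+ on the other — the recessive alleles are on opposite chromosomes (trans / repulsion).

trans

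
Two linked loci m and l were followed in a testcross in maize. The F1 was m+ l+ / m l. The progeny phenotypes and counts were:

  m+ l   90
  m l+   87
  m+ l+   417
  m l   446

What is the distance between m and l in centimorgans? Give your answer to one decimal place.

17.0 centimorgans

The recombinant classes are m+ l and m l+: 90 + 87 = 177.
Recombination frequency = 177/1040 = 0.1702 ≈ 17.0%, i.e. 17.0 centimorgans.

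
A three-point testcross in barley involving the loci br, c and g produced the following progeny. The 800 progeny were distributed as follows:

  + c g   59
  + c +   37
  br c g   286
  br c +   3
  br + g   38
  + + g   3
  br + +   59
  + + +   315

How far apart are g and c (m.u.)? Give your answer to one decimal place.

The two most frequent reciprocal classes, + + + and br c g, are the parental types, so the F1 was + + + / br c g.
The two rarest classes, + + g and br c +, are the double crossovers. Comparing them with the parentals, only the g allele has switched, so g is the middle locus and the order is c – g – br.
Crossovers in the c–g interval produce the single-crossover classes + c + and br + g (37 + 38 = 75) plus the double crossovers (6).
RF(c–g) = (75 + 6) / 800 = 81/800 = 0.1013 → 10.1 m.u.

10.1 m.u.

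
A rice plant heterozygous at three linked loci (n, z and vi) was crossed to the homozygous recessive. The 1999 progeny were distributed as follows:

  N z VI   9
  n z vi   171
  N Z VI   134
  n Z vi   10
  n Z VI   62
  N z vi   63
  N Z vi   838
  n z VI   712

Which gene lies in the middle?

The two most frequent reciprocal classes, N Z vi and n z VI, are the parental types, so the F1 was N Z vi / n z VI.
The two rarest classes, n Z vi and N z VI, are the double crossovers. Comparing them with the parentals, only the n allele has switched, so n is the middle locus and the order is z – n – vi.

n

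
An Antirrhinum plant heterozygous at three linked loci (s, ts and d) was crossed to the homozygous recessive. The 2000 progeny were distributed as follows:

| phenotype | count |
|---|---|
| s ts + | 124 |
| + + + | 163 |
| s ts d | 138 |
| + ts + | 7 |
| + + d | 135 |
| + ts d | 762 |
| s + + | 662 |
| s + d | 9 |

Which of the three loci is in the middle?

d

The two most frequent reciprocal classes, + ts d and s + +, are the parental types, so the F1 was + ts d / s + +.
The two rarest classes, + ts + and s + d, are the double crossovers. Comparing them with the parentals, only the d allele has switched, so d is the middle locus and the order is s – d – ts.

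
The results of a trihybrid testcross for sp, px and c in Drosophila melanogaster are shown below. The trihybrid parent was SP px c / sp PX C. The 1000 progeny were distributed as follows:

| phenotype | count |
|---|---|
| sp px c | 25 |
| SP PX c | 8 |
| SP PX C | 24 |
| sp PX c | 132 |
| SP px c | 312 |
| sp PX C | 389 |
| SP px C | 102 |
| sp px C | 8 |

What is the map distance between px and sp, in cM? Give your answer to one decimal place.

6.5 cM

The two rarest classes, SP PX c and sp px C, are the double crossovers. Comparing them with the parentals, only the px allele has switched, so px is the middle locus and the order is c – px – sp.
Crossovers in the px–sp interval produce the single-crossover classes sp px c and SP PX C (25 + 24 = 49) plus the double crossovers (16).
RF(px–sp) = (49 + 16) / 1000 = 65/1000 = 0.0650 → 6.5 cM.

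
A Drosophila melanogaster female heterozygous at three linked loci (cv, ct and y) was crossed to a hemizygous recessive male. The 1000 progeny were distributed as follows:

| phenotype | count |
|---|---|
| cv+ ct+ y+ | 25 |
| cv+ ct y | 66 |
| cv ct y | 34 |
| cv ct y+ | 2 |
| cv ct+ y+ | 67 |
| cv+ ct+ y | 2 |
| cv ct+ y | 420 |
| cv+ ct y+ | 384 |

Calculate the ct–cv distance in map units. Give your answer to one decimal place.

The two most frequent reciprocal classes, cv ct+ y and cv+ ct y+, are the parental types, so the F1 was cv ct+ y / cv+ ct y+.
The two rarest classes, cv+ ct+ y and cv ct y+, are the double crossovers. Comparing them with the parentals, only the cv allele has switched, so cv is the middle locus and the order is ct – cv – y.
Crossovers in the ct–cv interval produce the single-crossover classes cv ct y and cv+ ct+ y+ (34 + 25 = 59) plus the double crossovers (4).
RF(ct–cv) = (59 + 4) / 1000 = 63/1000 = 0.0630 → 6.3 map units.

6.3 map units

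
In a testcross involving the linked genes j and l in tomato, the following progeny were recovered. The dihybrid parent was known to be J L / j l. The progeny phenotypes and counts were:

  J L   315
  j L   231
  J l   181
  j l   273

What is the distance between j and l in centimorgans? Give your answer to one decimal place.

41.2 centimorgans

The recombinant classes are J l and j L: 181 + 231 = 412.
Recombination frequency = 412/1000 = 0.4120 ≈ 41.2%, i.e. 41.2 centimorgans.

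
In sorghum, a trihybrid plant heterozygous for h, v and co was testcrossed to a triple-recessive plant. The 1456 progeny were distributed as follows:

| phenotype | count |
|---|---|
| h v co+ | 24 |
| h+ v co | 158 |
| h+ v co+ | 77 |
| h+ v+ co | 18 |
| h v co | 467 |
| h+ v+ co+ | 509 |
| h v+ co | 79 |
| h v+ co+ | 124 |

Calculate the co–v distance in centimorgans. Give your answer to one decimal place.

The two most frequent reciprocal classes, h v co and h+ v+ co+, are the parental types, so the F1 was h v co / h+ v+ co+.
The two rarest classes, h v co+ and h+ v+ co, are the double crossovers. Comparing them with the parentals, only the co allele has switched, so co is the middle locus and the order is h – co – v.
Crossovers in the co–v interval produce the single-crossover classes h v+ co and h+ v co+ (79 + 77 = 156) plus the double crossovers (42).
RF(co–v) = (156 + 42) / 1456 = 198/1456 = 0.1360 → 13.6 centimorgans.

13.6 centimorgans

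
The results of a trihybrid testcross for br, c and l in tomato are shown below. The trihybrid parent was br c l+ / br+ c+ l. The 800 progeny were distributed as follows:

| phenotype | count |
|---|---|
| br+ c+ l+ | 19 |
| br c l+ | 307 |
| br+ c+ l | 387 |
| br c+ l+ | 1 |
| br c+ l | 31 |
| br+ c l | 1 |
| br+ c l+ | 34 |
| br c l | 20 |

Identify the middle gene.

c

The two rarest classes, br c+ l+ and br+ c l, are the double crossovers. Comparing them with the parentals, only the c allele has switched, so c is the middle locus and the order is br – c – l.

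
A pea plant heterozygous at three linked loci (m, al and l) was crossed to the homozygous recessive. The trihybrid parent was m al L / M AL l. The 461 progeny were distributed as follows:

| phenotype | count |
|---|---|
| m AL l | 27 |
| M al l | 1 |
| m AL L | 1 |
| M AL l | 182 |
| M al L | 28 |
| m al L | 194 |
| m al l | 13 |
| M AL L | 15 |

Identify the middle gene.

The two rarest classes, m AL L and M al l, are the double crossovers. Comparing them with the parentals, only the al allele has switched, so al is the middle locus and the order is m – al – l.

al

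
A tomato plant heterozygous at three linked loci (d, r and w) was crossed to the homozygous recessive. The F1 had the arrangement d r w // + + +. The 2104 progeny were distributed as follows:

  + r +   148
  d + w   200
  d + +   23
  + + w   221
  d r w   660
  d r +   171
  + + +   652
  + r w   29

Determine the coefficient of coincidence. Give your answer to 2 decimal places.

The two rarest classes, + r w and d + +, are the double crossovers. Comparing them with the parentals, only the d allele has switched, so d is the middle locus and the order is r – d – w.
r–d: (348 + 52)/2104 = 0.1901; d–w: (392 + 52)/2104 = 0.2110.
Expected DCO frequency = 0.1901 × 0.2110 ≈ 0.04011; observed = 52/2104 ≈ 0.02471.
Coefficient of coincidence = 0.02471/0.04011 ≈ 0.62.

0.62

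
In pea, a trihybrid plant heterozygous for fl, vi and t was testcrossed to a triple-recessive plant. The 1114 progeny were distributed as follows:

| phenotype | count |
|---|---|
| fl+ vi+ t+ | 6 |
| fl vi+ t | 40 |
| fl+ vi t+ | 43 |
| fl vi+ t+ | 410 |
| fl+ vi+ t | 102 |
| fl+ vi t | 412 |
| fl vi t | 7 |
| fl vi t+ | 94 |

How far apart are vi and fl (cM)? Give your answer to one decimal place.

The two most frequent reciprocal classes, fl vi+ t+ and fl+ vi t, are the parental types, so the F1 was fl vi+ t+ / fl+ vi t.
The two rarest classes, fl+ vi+ t+ and fl vi t, are the double crossovers. Comparing them with the parentals, only the fl allele has switched, so fl is the middle locus and the order is vi – fl – t.
Crossovers in the vi–fl interval produce the single-crossover classes fl vi t+ and fl+ vi+ t (94 + 102 = 196) plus the double crossovers (13).
RF(vi–fl) = (196 + 13) / 1114 = 209/1114 = 0.1876 → 18.8 cM.

18.8 cM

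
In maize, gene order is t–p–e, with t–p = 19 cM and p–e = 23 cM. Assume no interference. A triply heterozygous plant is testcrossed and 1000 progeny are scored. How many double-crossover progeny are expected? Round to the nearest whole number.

44

Map distances give recombination frequencies of 0.190 and 0.230 for the two intervals.
With no interference, expected double-crossover frequency = 0.190 × 0.230 = 0.04370.
Expected number = 0.04370 × 1000 = 43.70 ≈ 44.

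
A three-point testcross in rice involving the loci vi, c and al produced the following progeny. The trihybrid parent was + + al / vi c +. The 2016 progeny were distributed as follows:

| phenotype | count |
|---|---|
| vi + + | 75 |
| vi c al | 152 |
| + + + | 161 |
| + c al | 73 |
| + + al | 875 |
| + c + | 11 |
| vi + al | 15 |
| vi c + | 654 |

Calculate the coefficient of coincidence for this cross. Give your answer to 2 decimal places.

The two rarest classes, vi + al and + c +, are the double crossovers. Comparing them with the parentals, only the vi allele has switched, so vi is the middle locus and the order is c – vi – al.
c–vi: (148 + 26)/2016 = 0.0863; vi–al: (313 + 26)/2016 = 0.1682.
Expected DCO frequency = 0.0863 × 0.1682 ≈ 0.01452; observed = 26/2016 ≈ 0.01290.
Coefficient of coincidence = 0.01290/0.01452 ≈ 0.89.

0.89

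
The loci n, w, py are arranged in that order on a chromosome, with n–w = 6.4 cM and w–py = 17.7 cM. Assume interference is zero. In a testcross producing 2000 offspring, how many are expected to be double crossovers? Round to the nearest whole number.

Map distances give recombination frequencies of 0.064 and 0.177 for the two intervals.
With no interference, expected double-crossover frequency = 0.064 × 0.177 = 0.01133.
Expected number = 0.01133 × 2000 = 22.66 ≈ 23.

23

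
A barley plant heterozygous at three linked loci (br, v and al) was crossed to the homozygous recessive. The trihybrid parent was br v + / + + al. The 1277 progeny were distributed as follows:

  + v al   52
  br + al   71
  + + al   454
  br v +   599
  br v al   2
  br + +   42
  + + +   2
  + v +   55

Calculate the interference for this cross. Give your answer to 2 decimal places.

0.60

The two rarest classes, br v al and + + +, are the double crossovers. Comparing them with the parentals, only the al allele has switched, so al is the middle locus and the order is v – al – br.
v–al: (94 + 4)/1277 = 0.0767; al–br: (126 + 4)/1277 = 0.1018.
Expected DCO frequency = 0.0767 × 0.1018 ≈ 0.00781; observed = 4/1277 ≈ 0.00313.
Coefficient of coincidence = 0.00313/0.00781 ≈ 0.40; interference = 1 − 0.40 = 0.60.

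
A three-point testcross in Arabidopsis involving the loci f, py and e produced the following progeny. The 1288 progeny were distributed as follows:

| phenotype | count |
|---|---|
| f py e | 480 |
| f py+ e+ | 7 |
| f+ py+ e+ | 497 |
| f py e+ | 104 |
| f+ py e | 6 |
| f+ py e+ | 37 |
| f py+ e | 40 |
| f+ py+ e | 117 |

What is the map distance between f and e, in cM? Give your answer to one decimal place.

The two most frequent reciprocal classes, f py e and f+ py+ e+, are the parental types, so the F1 was f py e / f+ py+ e+.
The two rarest classes, f+ py e and f py+ e+, are the double crossovers. Comparing them with the parentals, only the f allele has switched, so f is the middle locus and the order is e – f – py.
Crossovers in the e–f interval produce the single-crossover classes f py e+ and f+ py+ e (104 + 117 = 221) plus the double crossovers (13).
RF(e–f) = (221 + 13) / 1288 = 234/1288 = 0.1817 → 18.2 cM.

18.2 cM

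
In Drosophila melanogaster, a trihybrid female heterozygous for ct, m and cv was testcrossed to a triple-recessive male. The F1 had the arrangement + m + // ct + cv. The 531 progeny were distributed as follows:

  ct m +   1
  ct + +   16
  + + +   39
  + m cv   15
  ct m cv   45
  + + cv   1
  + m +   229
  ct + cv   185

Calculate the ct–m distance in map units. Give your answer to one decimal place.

16.2 map units

The two rarest classes, ct m + and + + cv, are the double crossovers. Comparing them with the parentals, only the ct allele has switched, so ct is the middle locus and the order is m – ct – cv.
Crossovers in the m–ct interval produce the single-crossover classes + + + and ct m cv (39 + 45 = 84) plus the double crossovers (2).
RF(m–ct) = (84 + 2) / 531 = 86/531 = 0.1620 → 16.2 map units.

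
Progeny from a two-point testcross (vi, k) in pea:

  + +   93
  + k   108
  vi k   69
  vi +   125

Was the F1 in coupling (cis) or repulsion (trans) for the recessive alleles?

The two most frequent classes are + k (108) and vi + (125); these are the parental (non-recombinant) types.
So the F1 carried + k on one chromosome and vi + on the other — the recessive alleles are on opposite chromosomes (trans / repulsion).

trans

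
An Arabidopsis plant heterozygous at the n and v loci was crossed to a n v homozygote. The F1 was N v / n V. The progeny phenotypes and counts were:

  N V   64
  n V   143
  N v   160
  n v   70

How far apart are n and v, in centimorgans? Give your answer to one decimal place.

The recombinant classes are N V and n v: 64 + 70 = 134.
Recombination frequency = 134/437 = 0.3066 ≈ 30.7%, i.e. 30.7 centimorgans.

30.7 centimorgans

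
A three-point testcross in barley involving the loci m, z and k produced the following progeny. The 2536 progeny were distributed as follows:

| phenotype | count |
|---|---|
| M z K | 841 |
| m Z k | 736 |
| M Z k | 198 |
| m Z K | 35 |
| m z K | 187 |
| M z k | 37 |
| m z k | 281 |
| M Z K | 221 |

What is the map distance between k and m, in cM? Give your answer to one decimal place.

18.0 cM

The two most frequent reciprocal classes, m Z k and M z K, are the parental types, so the F1 was m Z k / M z K.
The two rarest classes, m Z K and M z k, are the double crossovers. Comparing them with the parentals, only the k allele has switched, so k is the middle locus and the order is z – k – m.
Crossovers in the k–m interval produce the single-crossover classes M Z k and m z K (198 + 187 = 385) plus the double crossovers (72).
RF(k–m) = (385 + 72) / 2536 = 457/2536 = 0.1802 → 18.0 cM.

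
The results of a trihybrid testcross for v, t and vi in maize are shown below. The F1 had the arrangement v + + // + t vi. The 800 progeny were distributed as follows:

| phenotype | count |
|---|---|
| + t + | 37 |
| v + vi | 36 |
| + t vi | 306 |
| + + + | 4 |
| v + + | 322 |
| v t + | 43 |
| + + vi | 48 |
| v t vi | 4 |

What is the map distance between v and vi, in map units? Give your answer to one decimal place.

The two rarest classes, + + + and v t vi, are the double crossovers. Comparing them with the parentals, only the v allele has switched, so v is the middle locus and the order is t – v – vi.
Crossovers in the v–vi interval produce the single-crossover classes v + vi and + t + (36 + 37 = 73) plus the double crossovers (8).
RF(v–vi) = (73 + 8) / 800 = 81/800 = 0.1013 → 10.1 map units.

10.1 map units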